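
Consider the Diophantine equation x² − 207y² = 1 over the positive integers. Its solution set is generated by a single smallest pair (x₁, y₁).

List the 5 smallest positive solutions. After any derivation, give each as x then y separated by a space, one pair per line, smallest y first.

1151 80
2649601 184160
6099380351 423936240
14040770918401 975901040320
32321848554778751 2246523770880400

√207 = [14; 2,1,1,2,1,1,2,28, …], period ℓ=8 (even) → k=7
a_0=14:  p_0=14·1+0=14,  q_0=14·0+1=1
…
a_2=1:  p_2=1·29+14=43,  q_2=1·2+1=3
a_3=1:  p_3=1·43+29=72,  q_3=1·3+2=5
…
a_6=1:  p_6=1·259+187=446,  q_6=1·18+13=31
a_7=2:  p_7=2·446+259=1151,  q_7=2·31+18=80
(x₁, y₁) = (1151, 80);  1151² − 207·80² = 1 ✓
(x_2, y_2) = (1151·1151 + 207·80·80, 1151·80 + 80·1151) = (2649601, 184160)
(x_3, y_3) = (1151·2649601 + 207·80·184160, 1151·184160 + 80·2649601) = (6099380351, 423936240)
(x_4, y_4) = (1151·6099380351 + 207·80·423936240, 1151·423936240 + 80·6099380351) = (14040770918401, 975901040320)
(x_5, y_5) = (1151·14040770918401 + 207·80·975901040320, 1151·975901040320 + 80·14040770918401) = (32321848554778751, 2246523770880400)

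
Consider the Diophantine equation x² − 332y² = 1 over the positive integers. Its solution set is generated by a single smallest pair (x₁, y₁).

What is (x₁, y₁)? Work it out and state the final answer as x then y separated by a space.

√332 = [18; 4,1,1,8,1,1,4,36, …], period ℓ=8 (even) → k=7
step 0: (18, 1)  from 18·(1,0) + (0,1)
…
step 3: (164, 9)  from 1·(91,5) + (73,4)
step 4: (1403, 77)  from 8·(164,9) + (91,5)
step 5: (1567, 86)  from 1·(1403,77) + (164,9)
step 6: (2970, 163)  from 1·(1567,86) + (1403,77)
step 7: (13447, 738)  from 4·(2970,163) + (1567,86)
fundamental: x₁=13447, y₁=738  (since 180821809 − 332·544644 = 1)

13447 738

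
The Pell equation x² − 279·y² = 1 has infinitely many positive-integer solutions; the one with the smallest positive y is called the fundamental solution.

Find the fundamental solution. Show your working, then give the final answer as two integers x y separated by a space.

1520 91

√279 → a₀=16, period (1,2,2,1,2,2,1,32); ℓ=8 even so k=7
step 0: (16, 1)  from 16·(1,0) + (0,1)
step 1: (17, 1)  from 1·(16,1) + (1,0)
…
step 3: (117, 7)  from 2·(50,3) + (17,1)
step 4: (167, 10)  from 1·(117,7) + (50,3)
step 5: (451, 27)  from 2·(167,10) + (117,7)
step 6: (1069, 64)  from 2·(451,27) + (167,10)
step 7: (1520, 91)  from 1·(1069,64) + (451,27)
(x₁, y₁) = (1520, 91);  1520² − 279·91² = 1 ✓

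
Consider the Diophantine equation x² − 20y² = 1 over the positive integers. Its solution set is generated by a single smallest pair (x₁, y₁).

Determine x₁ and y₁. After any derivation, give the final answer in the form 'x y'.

9 2

√20 → a₀=4, period (2,8); ℓ=2 even so k=1
k=0  a_k=4  p_k/q_k = 4/1
k=1  a_k=2  p_k/q_k = 9/2
(x₁, y₁) = (9, 2);  9² − 20·2² = 1 ✓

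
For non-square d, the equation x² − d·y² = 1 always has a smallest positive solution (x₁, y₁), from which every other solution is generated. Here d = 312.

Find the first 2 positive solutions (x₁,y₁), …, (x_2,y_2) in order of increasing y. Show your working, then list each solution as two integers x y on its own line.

53 3
5617 318

√312 → a₀=17, period (1,1,1,34); ℓ=4 even so k=3
k=0  a_k=17  p_k/q_k = 17/1
…
k=2  a_k=1  p_k/q_k = 35/2
k=3  a_k=1  p_k/q_k = 53/3
fundamental: x₁=53, y₁=3  (since 2809 − 312·9 = 1)
n=2: (53,3)∘(53,3) = (53·53+312·3·3, 53·3+3·53) = (5617,318)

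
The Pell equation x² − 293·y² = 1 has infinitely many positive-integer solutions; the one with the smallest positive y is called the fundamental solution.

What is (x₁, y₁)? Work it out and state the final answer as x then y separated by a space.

√293 → a₀=17, period (8,1,1,8,34); ℓ=5 odd so k=9
a_0=17:  p_0=17·1+0=17,  q_0=17·0+1=1
a_1=8:  p_1=8·17+1=137,  q_1=8·1+0=8
a_2=1:  p_2=1·137+17=154,  q_2=1·8+1=9
a_3=1:  p_3=1·154+137=291,  q_3=1·9+8=17
a_4=8:  p_4=8·291+154=2482,  q_4=8·17+9=145
…
a_8=1:  p_8=1·764593+679914=1444507,  q_8=1·44668+39721=84389
a_9=8:  p_9=8·1444507+764593=12320649,  q_9=8·84389+44668=719780
(x₁, y₁) = (12320649, 719780);  12320649² − 293·719780² = 1 ✓

12320649 719780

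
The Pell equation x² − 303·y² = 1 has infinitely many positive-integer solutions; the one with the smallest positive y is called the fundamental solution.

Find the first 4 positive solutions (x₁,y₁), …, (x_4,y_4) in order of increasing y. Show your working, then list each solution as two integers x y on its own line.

2524 145
12741151 731960
64317327724 3694933935
324673857609601 18652025771920

d=303: √d = [17; 2,2,5,2,2,34] (ℓ=6, even), read p_5/q_5
a_0=17:  p_0=17·1+0=17,  q_0=17·0+1=1
a_1=2:  p_1=2·17+1=35,  q_1=2·1+0=2
…
a_3=5:  p_3=5·87+35=470,  q_3=5·5+2=27
a_4=2:  p_4=2·470+87=1027,  q_4=2·27+5=59
a_5=2:  p_5=2·1027+470=2524,  q_5=2·59+27=145
(x₁, y₁) = (2524, 145);  2524² − 303·145² = 1 ✓
(x_2, y_2) = (2524·2524 + 303·145·145, 2524·145 + 145·2524) = (12741151, 731960)
(x_3, y_3) = (2524·12741151 + 303·145·731960, 2524·731960 + 145·12741151) = (64317327724, 3694933935)
(x_4, y_4) = (2524·64317327724 + 303·145·3694933935, 2524·3694933935 + 145·64317327724) = (324673857609601, 18652025771920)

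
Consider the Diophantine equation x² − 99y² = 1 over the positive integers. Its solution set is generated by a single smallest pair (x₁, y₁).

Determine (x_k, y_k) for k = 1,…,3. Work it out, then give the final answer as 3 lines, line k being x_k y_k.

d=99: √d = [9; 1,18] (ℓ=2, even), read p_1/q_1
k=0  a_k=9  p_k/q_k = 9/1
k=1  a_k=1  p_k/q_k = 10/1
→ (10, 1).  Check: 10²=100, 99·1²=99, difference 1.
n=2: (10,1)∘(10,1) = (10·10+99·1·1, 10·1+1·10) = (199,20)
n=3: (199,20)∘(10,1) = (10·199+99·1·20, 10·20+1·199) = (3970,399)

10 1
199 20
3970 399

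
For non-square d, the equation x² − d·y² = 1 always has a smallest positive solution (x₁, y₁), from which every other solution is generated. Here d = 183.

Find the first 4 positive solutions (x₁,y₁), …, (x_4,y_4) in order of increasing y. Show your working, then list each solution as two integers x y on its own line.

487 36
474337 35064
462003751 34152300
449991179137 33264305136

√183 = [13; 1,1,8,1,1,26, …], period ℓ=6 (even) → k=5
step 0: (13, 1)  from 13·(1,0) + (0,1)
…
step 2: (27, 2)  from 1·(14,1) + (13,1)
step 3: (230, 17)  from 8·(27,2) + (14,1)
step 4: (257, 19)  from 1·(230,17) + (27,2)
step 5: (487, 36)  from 1·(257,19) + (230,17)
(x₁, y₁) = (487, 36);  487² − 183·36² = 1 ✓
(x_2, y_2) = (487·487 + 183·36·36, 487·36 + 36·487) = (474337, 35064)
(x_3, y_3) = (487·474337 + 183·36·35064, 487·35064 + 36·474337) = (462003751, 34152300)
(x_4, y_4) = (487·462003751 + 183·36·34152300, 487·34152300 + 36·462003751) = (449991179137, 33264305136)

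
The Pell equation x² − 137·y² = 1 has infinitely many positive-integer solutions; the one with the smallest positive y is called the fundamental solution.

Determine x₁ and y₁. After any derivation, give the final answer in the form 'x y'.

6083073 519712

√137 → a₀=11, period (1,2,2,1,1,2,2,1,22); ℓ=9 odd so k=17
k=0  a_k=11  p_k/q_k = 11/1
…
k=7  a_k=2  p_k/q_k = 1229/105
…
k=11  a_k=2  p_k/q_k = 122279/10447
…
k=16  a_k=2  p_k/q_k = 4286741/366241
k=17  a_k=1  p_k/q_k = 6083073/519712
→ (6083073, 519712).  Check: 6083073²=37003777123329, 137·519712²=37003777123328, difference 1.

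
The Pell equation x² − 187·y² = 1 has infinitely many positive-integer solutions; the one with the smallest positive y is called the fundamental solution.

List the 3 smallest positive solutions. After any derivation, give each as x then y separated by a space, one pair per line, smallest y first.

1682 123
5658247 413772
19034341226 1391928885

[13; 1,2,13,2,1,26] for √187; ℓ=6 ⇒ convergent index 5
a_0=13:  p_0=13·1+0=13,  q_0=13·0+1=1
…
a_2=2:  p_2=2·14+13=41,  q_2=2·1+1=3
…
a_4=2:  p_4=2·547+41=1135,  q_4=2·40+3=83
a_5=1:  p_5=1·1135+547=1682,  q_5=1·83+40=123
→ (1682, 123).  Check: 1682²=2829124, 187·123²=2829123, difference 1.
n=2: (1682,123)∘(1682,123) = (1682·1682+187·123·123, 1682·123+123·1682) = (5658247,413772)
n=3: (5658247,413772)∘(1682,123) = (1682·5658247+187·123·413772, 1682·413772+123·5658247) = (19034341226,1391928885)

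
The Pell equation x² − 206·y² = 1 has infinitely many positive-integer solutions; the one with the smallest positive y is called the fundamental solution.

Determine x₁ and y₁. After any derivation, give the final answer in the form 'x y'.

√206 = [14; 2,1,5,14,5,1,2,28, …], period ℓ=8 (even) → k=7
a_0=14:  p_0=14·1+0=14,  q_0=14·0+1=1
a_1=2:  p_1=2·14+1=29,  q_1=2·1+0=2
a_2=1:  p_2=1·29+14=43,  q_2=1·2+1=3
…
a_4=14:  p_4=14·244+43=3459,  q_4=14·17+3=241
a_5=5:  p_5=5·3459+244=17539,  q_5=5·241+17=1222
a_6=1:  p_6=1·17539+3459=20998,  q_6=1·1222+241=1463
a_7=2:  p_7=2·20998+17539=59535,  q_7=2·1463+1222=4148
→ (59535, 4148).  Check: 59535²=3544416225, 206·4148²=3544416224, difference 1.

59535 4148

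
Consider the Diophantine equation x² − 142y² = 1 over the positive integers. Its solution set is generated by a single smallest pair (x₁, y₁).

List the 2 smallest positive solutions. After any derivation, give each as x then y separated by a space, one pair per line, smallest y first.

143 12
40897 3432

d=142: √d = [11; 1,10,1,22] (ℓ=4, even), read p_3/q_3
a_0=11:  p_0=11·1+0=11,  q_0=11·0+1=1
…
a_2=10:  p_2=10·12+11=131,  q_2=10·1+1=11
a_3=1:  p_3=1·131+12=143,  q_3=1·11+1=12
fundamental: x₁=143, y₁=12  (since 20449 − 142·144 = 1)
n=2: (143,12)∘(143,12) = (143·143+142·12·12, 143·12+12·143) = (40897,3432)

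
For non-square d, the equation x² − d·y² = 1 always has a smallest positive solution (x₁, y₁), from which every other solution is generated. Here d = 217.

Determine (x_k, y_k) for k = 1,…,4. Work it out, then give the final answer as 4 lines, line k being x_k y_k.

3844063 260952
29553640695937 2006231855952
227212113429087499999 15424163293772565000
1746835356769087211376615937 118582910847096488831334048

√217 = [14; 1,2,1,2,1,…,2,1,28, …], period ℓ=16 (even) → k=15
i=0: a=14 ⇒ p=14, q=1
…
i=2: a=2 ⇒ p=44, q=3
…
i=4: a=2 ⇒ p=162, q=11
i=5: a=1 ⇒ p=221, q=15
…
i=7: a=9 ⇒ p=3668, q=249
…
i=9: a=9 ⇒ p=139163, q=9447
i=10: a=1 ⇒ p=154218, q=10469
i=11: a=1 ⇒ p=293381, q=19916
i=12: a=2 ⇒ p=740980, q=50301
…
i=14: a=2 ⇒ p=2809702, q=190735
i=15: a=1 ⇒ p=3844063, q=260952
fundamental: x₁=3844063, y₁=260952  (since 14776820347969 − 217·68095946304 = 1)
n=2: (3844063,260952)∘(3844063,260952) = (3844063·3844063+217·260952·260952, 3844063·260952+260952·3844063) = (29553640695937,2006231855952)
n=3: (29553640695937,2006231855952)∘(3844063,260952) = (3844063·29553640695937+217·260952·2006231855952, 3844063·2006231855952+260952·29553640695937) = (227212113429087499999,15424163293772565000)
n=4: (227212113429087499999,15424163293772565000)∘(3844063,260952) = (3844063·227212113429087499999+217·260952·15424163293772565000, 3844063·15424163293772565000+260952·227212113429087499999) = (1746835356769087211376615937,118582910847096488831334048)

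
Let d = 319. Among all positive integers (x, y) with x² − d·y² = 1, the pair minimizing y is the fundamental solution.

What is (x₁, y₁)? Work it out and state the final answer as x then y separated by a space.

12901780 722361

d=319: √d = [17; 1,6,5,1,4,…,6,1,34] (ℓ=14, even), read p_13/q_13
k=0  a_k=17  p_k/q_k = 17/1
…
k=3  a_k=5  p_k/q_k = 643/36
k=4  a_k=1  p_k/q_k = 768/43
k=5  a_k=4  p_k/q_k = 3715/208
k=6  a_k=3  p_k/q_k = 11913/667
k=7  a_k=1  p_k/q_k = 15628/875
…
k=9  a_k=4  p_k/q_k = 250816/14043
k=10  a_k=1  p_k/q_k = 309613/17335
…
k=12  a_k=6  p_k/q_k = 11102899/621643
k=13  a_k=1  p_k/q_k = 12901780/722361
(x₁, y₁) = (12901780, 722361);  12901780² − 319·722361² = 1 ✓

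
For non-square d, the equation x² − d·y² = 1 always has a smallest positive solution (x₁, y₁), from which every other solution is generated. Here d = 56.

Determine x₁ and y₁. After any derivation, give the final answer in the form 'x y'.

[7; 2,14] for √56; ℓ=2 ⇒ convergent index 1
a_0=7:  p_0=7·1+0=7,  q_0=7·0+1=1
a_1=2:  p_1=2·7+1=15,  q_1=2·1+0=2
(x₁, y₁) = (15, 2);  15² − 56·2² = 1 ✓

15 2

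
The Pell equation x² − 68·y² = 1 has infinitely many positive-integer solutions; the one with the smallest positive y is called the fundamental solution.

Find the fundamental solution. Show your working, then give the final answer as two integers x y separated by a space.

d=68: √d = [8; 4,16] (ℓ=2, even), read p_1/q_1
k=0  a_k=8  p_k/q_k = 8/1
k=1  a_k=4  p_k/q_k = 33/4
(x₁, y₁) = (33, 4);  33² − 68·4² = 1 ✓

33 4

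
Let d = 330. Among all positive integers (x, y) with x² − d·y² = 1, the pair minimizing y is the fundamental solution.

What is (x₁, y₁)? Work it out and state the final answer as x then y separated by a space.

√330 → a₀=18, period (6,36); ℓ=2 even so k=1
a_0=18:  p_0=18·1+0=18,  q_0=18·0+1=1
a_1=6:  p_1=6·18+1=109,  q_1=6·1+0=6
fundamental: x₁=109, y₁=6  (since 11881 − 330·36 = 1)

109 6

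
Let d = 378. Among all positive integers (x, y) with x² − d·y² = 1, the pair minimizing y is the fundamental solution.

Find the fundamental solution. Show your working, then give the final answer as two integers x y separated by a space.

[19; 2,3,1,4,1,3,2,38] for √378; ℓ=8 ⇒ convergent index 7
step 0: (19, 1)  from 19·(1,0) + (0,1)
step 1: (39, 2)  from 2·(19,1) + (1,0)
step 2: (136, 7)  from 3·(39,2) + (19,1)
step 3: (175, 9)  from 1·(136,7) + (39,2)
step 4: (836, 43)  from 4·(175,9) + (136,7)
step 5: (1011, 52)  from 1·(836,43) + (175,9)
step 6: (3869, 199)  from 3·(1011,52) + (836,43)
step 7: (8749, 450)  from 2·(3869,199) + (1011,52)
fundamental: x₁=8749, y₁=450  (since 76545001 − 378·202500 = 1)

8749 450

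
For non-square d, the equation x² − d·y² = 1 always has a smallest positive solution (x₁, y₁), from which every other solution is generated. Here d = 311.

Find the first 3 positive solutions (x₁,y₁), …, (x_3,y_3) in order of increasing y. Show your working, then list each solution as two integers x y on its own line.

16883880 957397
570130807708799 32329152120720
19252040283316857636360 1091683049815963029803

√311 = [17; 1,1,1,2,1,…,1,1,34, …], period ℓ=16 (even) → k=15
a_0=17:  p_0=17·1+0=17,  q_0=17·0+1=1
a_1=1:  p_1=1·17+1=18,  q_1=1·1+0=1
a_2=1:  p_2=1·18+17=35,  q_2=1·1+1=2
a_3=1:  p_3=1·35+18=53,  q_3=1·2+1=3
a_4=2:  p_4=2·53+35=141,  q_4=2·3+2=8
a_5=1:  p_5=1·141+53=194,  q_5=1·8+3=11
…
a_7=3:  p_7=3·1305+194=4109,  q_7=3·74+11=233
a_8=17:  p_8=17·4109+1305=71158,  q_8=17·233+74=4035
a_9=3:  p_9=3·71158+4109=217583,  q_9=3·4035+233=12338
…
a_12=2:  p_12=2·1594239+1376656=4565134,  q_12=2·90401+78063=258865
a_13=1:  p_13=1·4565134+1594239=6159373,  q_13=1·258865+90401=349266
a_14=1:  p_14=1·6159373+4565134=10724507,  q_14=1·349266+258865=608131
a_15=1:  p_15=1·10724507+6159373=16883880,  q_15=1·608131+349266=957397
fundamental: x₁=16883880, y₁=957397  (since 285065403854400 − 311·916609015609 = 1)
(x_2, y_2) = (16883880·16883880 + 311·957397·957397, 16883880·957397 + 957397·16883880) = (570130807708799, 32329152120720)
(x_3, y_3) = (16883880·570130807708799 + 311·957397·32329152120720, 16883880·32329152120720 + 957397·570130807708799) = (19252040283316857636360, 1091683049815963029803)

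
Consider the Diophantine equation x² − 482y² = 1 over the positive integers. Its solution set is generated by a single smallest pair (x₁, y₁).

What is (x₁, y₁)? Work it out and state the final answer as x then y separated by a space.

√482 → a₀=21, period (1,20,1,42); ℓ=4 even so k=3
a_0=21:  p_0=21·1+0=21,  q_0=21·0+1=1
…
a_2=20:  p_2=20·22+21=461,  q_2=20·1+1=21
a_3=1:  p_3=1·461+22=483,  q_3=1·21+1=22
fundamental: x₁=483, y₁=22  (since 233289 − 482·484 = 1)

483 22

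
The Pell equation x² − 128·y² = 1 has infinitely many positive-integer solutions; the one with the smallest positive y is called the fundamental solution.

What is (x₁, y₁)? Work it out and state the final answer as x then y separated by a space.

577 51

d=128: √d = [11; 3,5,3,22] (ℓ=4, even), read p_3/q_3
a_0=11:  p_0=11·1+0=11,  q_0=11·0+1=1
…
a_2=5:  p_2=5·34+11=181,  q_2=5·3+1=16
a_3=3:  p_3=3·181+34=577,  q_3=3·16+3=51
(x₁, y₁) = (577, 51);  577² − 128·51² = 1 ✓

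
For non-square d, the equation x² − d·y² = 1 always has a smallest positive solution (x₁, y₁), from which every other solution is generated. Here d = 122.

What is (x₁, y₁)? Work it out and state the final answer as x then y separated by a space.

243 22

√122 = [11; 22, …], period ℓ=1 (odd) → k=1
k=0  a_k=11  p_k/q_k = 11/1
k=1  a_k=22  p_k/q_k = 243/22
fundamental: x₁=243, y₁=22  (since 59049 − 122·484 = 1)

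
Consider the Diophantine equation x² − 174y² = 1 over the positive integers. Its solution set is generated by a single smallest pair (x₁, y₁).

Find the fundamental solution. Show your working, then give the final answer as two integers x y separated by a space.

√174 = [13; 5,4,5,26, …], period ℓ=4 (even) → k=3
a_0=13:  p_0=13·1+0=13,  q_0=13·0+1=1
a_1=5:  p_1=5·13+1=66,  q_1=5·1+0=5
a_2=4:  p_2=4·66+13=277,  q_2=4·5+1=21
a_3=5:  p_3=5·277+66=1451,  q_3=5·21+5=110
→ (1451, 110).  Check: 1451²=2105401, 174·110²=2105400, difference 1.

1451 110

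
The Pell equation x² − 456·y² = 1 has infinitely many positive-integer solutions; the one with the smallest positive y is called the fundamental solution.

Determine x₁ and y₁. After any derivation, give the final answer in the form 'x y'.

1025 48

d=456: √d = [21; 2,1,4,1,2,42] (ℓ=6, even), read p_5/q_5
a_0=21:  p_0=21·1+0=21,  q_0=21·0+1=1
a_1=2:  p_1=2·21+1=43,  q_1=2·1+0=2
a_2=1:  p_2=1·43+21=64,  q_2=1·2+1=3
a_3=4:  p_3=4·64+43=299,  q_3=4·3+2=14
a_4=1:  p_4=1·299+64=363,  q_4=1·14+3=17
a_5=2:  p_5=2·363+299=1025,  q_5=2·17+14=48
(x₁, y₁) = (1025, 48);  1025² − 456·48² = 1 ✓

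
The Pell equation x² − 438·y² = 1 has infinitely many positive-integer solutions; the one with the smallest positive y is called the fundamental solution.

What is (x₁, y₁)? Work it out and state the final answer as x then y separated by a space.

293 14

√438 → a₀=20, period (1,12,1,40); ℓ=4 even so k=3
k=0  a_k=20  p_k/q_k = 20/1
…
k=2  a_k=12  p_k/q_k = 272/13
k=3  a_k=1  p_k/q_k = 293/14
→ (293, 14).  Check: 293²=85849, 438·14²=85848, difference 1.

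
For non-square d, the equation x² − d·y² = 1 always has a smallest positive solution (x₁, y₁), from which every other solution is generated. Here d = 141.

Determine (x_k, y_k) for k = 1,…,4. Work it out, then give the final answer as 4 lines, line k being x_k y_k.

d=141: √d = [11; 1,6,1,22] (ℓ=4, even), read p_3/q_3
a_0=11:  p_0=11·1+0=11,  q_0=11·0+1=1
…
a_2=6:  p_2=6·12+11=83,  q_2=6·1+1=7
a_3=1:  p_3=1·83+12=95,  q_3=1·7+1=8
(x₁, y₁) = (95, 8);  95² − 141·8² = 1 ✓
n=2: (95,8)∘(95,8) = (95·95+141·8·8, 95·8+8·95) = (18049,1520)
n=3: (18049,1520)∘(95,8) = (95·18049+141·8·1520, 95·1520+8·18049) = (3429215,288792)
n=4: (3429215,288792)∘(95,8) = (95·3429215+141·8·288792, 95·288792+8·3429215) = (651532801,54868960)

95 8
18049 1520
3429215 288792
651532801 54868960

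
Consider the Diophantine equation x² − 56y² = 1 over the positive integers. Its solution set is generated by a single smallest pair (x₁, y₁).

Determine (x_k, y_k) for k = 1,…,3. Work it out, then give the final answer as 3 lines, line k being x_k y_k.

√56 = [7; 2,14, …], period ℓ=2 (even) → k=1
k=0  a_k=7  p_k/q_k = 7/1
k=1  a_k=2  p_k/q_k = 15/2
→ (15, 2).  Check: 15²=225, 56·2²=224, difference 1.
(x_2, y_2) = (15·15 + 56·2·2, 15·2 + 2·15) = (449, 60)
(x_3, y_3) = (15·449 + 56·2·60, 15·60 + 2·449) = (13455, 1798)

15 2
449 60
13455 1798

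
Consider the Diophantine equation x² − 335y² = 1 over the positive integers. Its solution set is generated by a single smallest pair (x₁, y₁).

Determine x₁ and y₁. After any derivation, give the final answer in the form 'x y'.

604 33

√335 → a₀=18, period (3,3,3,36); ℓ=4 even so k=3
step 0: (18, 1)  from 18·(1,0) + (0,1)
step 1: (55, 3)  from 3·(18,1) + (1,0)
step 2: (183, 10)  from 3·(55,3) + (18,1)
step 3: (604, 33)  from 3·(183,10) + (55,3)
(x₁, y₁) = (604, 33);  604² − 335·33² = 1 ✓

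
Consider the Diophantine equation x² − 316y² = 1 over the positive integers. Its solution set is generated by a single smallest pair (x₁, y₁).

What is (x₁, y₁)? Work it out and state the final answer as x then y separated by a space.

d=316: √d = [17; 1,3,2,8,2,3,1,34] (ℓ=8, even), read p_7/q_7
step 0: (17, 1)  from 17·(1,0) + (0,1)
…
step 3: (160, 9)  from 2·(71,4) + (18,1)
…
step 6: (9937, 559)  from 3·(2862,161) + (1351,76)
step 7: (12799, 720)  from 1·(9937,559) + (2862,161)
→ (12799, 720).  Check: 12799²=163814401, 316·720²=163814400, difference 1.

12799 720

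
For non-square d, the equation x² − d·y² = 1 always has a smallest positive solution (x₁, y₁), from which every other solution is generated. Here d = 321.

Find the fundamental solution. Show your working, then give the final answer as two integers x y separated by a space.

215 12

[17; 1,10,1,34] for √321; ℓ=4 ⇒ convergent index 3
step 0: (17, 1)  from 17·(1,0) + (0,1)
step 1: (18, 1)  from 1·(17,1) + (1,0)
step 2: (197, 11)  from 10·(18,1) + (17,1)
step 3: (215, 12)  from 1·(197,11) + (18,1)
(x₁, y₁) = (215, 12);  215² − 321·12² = 1 ✓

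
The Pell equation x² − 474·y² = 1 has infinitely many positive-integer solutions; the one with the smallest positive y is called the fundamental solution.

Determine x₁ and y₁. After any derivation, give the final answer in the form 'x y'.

193549 8890

√474 = [21; 1,3,2,1,1,…,3,1,42, …], period ℓ=14 (even) → k=13
k=0  a_k=21  p_k/q_k = 21/1
…
k=3  a_k=2  p_k/q_k = 196/9
…
k=5  a_k=1  p_k/q_k = 479/22
…
k=12  a_k=3  p_k/q_k = 149331/6859
k=13  a_k=1  p_k/q_k = 193549/8890
(x₁, y₁) = (193549, 8890);  193549² − 474·8890² = 1 ✓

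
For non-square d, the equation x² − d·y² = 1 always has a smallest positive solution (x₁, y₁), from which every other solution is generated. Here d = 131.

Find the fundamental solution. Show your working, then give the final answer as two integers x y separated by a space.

10610 927

√131 = [11; 2,4,11,4,2,22, …], period ℓ=6 (even) → k=5
a_0=11:  p_0=11·1+0=11,  q_0=11·0+1=1
a_1=2:  p_1=2·11+1=23,  q_1=2·1+0=2
…
a_4=4:  p_4=4·1156+103=4727,  q_4=4·101+9=413
a_5=2:  p_5=2·4727+1156=10610,  q_5=2·413+101=927
→ (10610, 927).  Check: 10610²=112572100, 131·927²=112572099, difference 1.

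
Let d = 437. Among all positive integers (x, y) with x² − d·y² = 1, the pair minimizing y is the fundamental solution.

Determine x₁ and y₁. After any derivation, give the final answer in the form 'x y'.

4599 220

d=437: √d = [20; 1,9,2,9,1,40] (ℓ=6, even), read p_5/q_5
i=0: a=20 ⇒ p=20, q=1
i=1: a=1 ⇒ p=21, q=1
i=2: a=9 ⇒ p=209, q=10
i=3: a=2 ⇒ p=439, q=21
i=4: a=9 ⇒ p=4160, q=199
i=5: a=1 ⇒ p=4599, q=220
(x₁, y₁) = (4599, 220);  4599² − 437·220² = 1 ✓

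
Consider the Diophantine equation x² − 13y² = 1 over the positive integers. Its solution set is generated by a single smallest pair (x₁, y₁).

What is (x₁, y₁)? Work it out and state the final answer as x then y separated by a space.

d=13: √d = [3; 1,1,1,1,6] (ℓ=5, odd), read p_9/q_9
k=0  a_k=3  p_k/q_k = 3/1
k=1  a_k=1  p_k/q_k = 4/1
…
k=3  a_k=1  p_k/q_k = 11/3
…
k=7  a_k=1  p_k/q_k = 256/71
k=8  a_k=1  p_k/q_k = 393/109
k=9  a_k=1  p_k/q_k = 649/180
fundamental: x₁=649, y₁=180  (since 421201 − 13·32400 = 1)

649 180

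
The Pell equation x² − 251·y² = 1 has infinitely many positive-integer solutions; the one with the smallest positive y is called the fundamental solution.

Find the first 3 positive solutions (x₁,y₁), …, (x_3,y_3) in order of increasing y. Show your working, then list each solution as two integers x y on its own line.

3674890 231957
27009633024199 1704832919460
198514860608593651330 12530146894788486843

d=251: √d = [15; 1,5,2,1,2,…,5,1,30] (ℓ=14, even), read p_13/q_13
i=0: a=15 ⇒ p=15, q=1
i=1: a=1 ⇒ p=16, q=1
…
i=3: a=2 ⇒ p=206, q=13
i=4: a=1 ⇒ p=301, q=19
i=5: a=2 ⇒ p=808, q=51
i=6: a=2 ⇒ p=1917, q=121
i=7: a=15 ⇒ p=29563, q=1866
…
i=9: a=2 ⇒ p=151649, q=9572
i=10: a=1 ⇒ p=212692, q=13425
i=11: a=2 ⇒ p=577033, q=36422
i=12: a=5 ⇒ p=3097857, q=195535
i=13: a=1 ⇒ p=3674890, q=231957
→ (3674890, 231957).  Check: 3674890²=13504816512100, 251·231957²=13504816512099, difference 1.
(3674890+231957√251)^2 = 27009633024199 + 1704832919460√251
(3674890+231957√251)^3 = 198514860608593651330 + 12530146894788486843√251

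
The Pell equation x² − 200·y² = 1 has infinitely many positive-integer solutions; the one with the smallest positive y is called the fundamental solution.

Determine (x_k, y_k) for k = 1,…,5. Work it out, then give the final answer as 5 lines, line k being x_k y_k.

[14; 7,28] for √200; ℓ=2 ⇒ convergent index 1
i=0: a=14 ⇒ p=14, q=1
i=1: a=7 ⇒ p=99, q=7
fundamental: x₁=99, y₁=7  (since 9801 − 200·49 = 1)
(x_2, y_2) = (99·99 + 200·7·7, 99·7 + 7·99) = (19601, 1386)
(x_3, y_3) = (99·19601 + 200·7·1386, 99·1386 + 7·19601) = (3880899, 274421)
(x_4, y_4) = (99·3880899 + 200·7·274421, 99·274421 + 7·3880899) = (768398401, 54333972)
(x_5, y_5) = (99·768398401 + 200·7·54333972, 99·54333972 + 7·768398401) = (152139002499, 10757852035)

99 7
19601 1386
3880899 274421
768398401 54333972
152139002499 10757852035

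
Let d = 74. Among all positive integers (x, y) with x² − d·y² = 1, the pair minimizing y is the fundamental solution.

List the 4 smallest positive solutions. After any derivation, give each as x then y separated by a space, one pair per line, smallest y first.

√74 → a₀=8, period (1,1,1,1,16); ℓ=5 odd so k=9
step 0: (8, 1)  from 8·(1,0) + (0,1)
step 1: (9, 1)  from 1·(8,1) + (1,0)
step 2: (17, 2)  from 1·(9,1) + (8,1)
…
step 4: (43, 5)  from 1·(26,3) + (17,2)
…
step 6: (757, 88)  from 1·(714,83) + (43,5)
step 7: (1471, 171)  from 1·(757,88) + (714,83)
step 8: (2228, 259)  from 1·(1471,171) + (757,88)
step 9: (3699, 430)  from 1·(2228,259) + (1471,171)
→ (3699, 430).  Check: 3699²=13682601, 74·430²=13682600, difference 1.
(x_2, y_2) = (3699·3699 + 74·430·430, 3699·430 + 430·3699) = (27365201, 3181140)
(x_3, y_3) = (3699·27365201 + 74·430·3181140, 3699·3181140 + 430·27365201) = (202447753299, 23534073290)
(x_4, y_4) = (3699·202447753299 + 74·430·23534073290, 3699·23534073290 + 430·202447753299) = (1497708451540801, 174105071018280)

3699 430
27365201 3181140
202447753299 23534073290
1497708451540801 174105071018280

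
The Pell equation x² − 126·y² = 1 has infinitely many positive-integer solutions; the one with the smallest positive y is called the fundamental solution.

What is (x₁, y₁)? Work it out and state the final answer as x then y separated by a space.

[11; 4,2,4,22] for √126; ℓ=4 ⇒ convergent index 3
i=0: a=11 ⇒ p=11, q=1
i=1: a=4 ⇒ p=45, q=4
i=2: a=2 ⇒ p=101, q=9
i=3: a=4 ⇒ p=449, q=40
fundamental: x₁=449, y₁=40  (since 201601 − 126·1600 = 1)

449 40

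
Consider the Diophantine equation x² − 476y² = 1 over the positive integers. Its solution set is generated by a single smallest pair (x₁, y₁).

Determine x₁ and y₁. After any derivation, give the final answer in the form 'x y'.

√476 = [21; 1,4,2,10,2,4,1,42, …], period ℓ=8 (even) → k=7
step 0: (21, 1)  from 21·(1,0) + (0,1)
step 1: (22, 1)  from 1·(21,1) + (1,0)
step 2: (109, 5)  from 4·(22,1) + (21,1)
…
step 4: (2509, 115)  from 10·(240,11) + (109,5)
…
step 6: (23541, 1079)  from 4·(5258,241) + (2509,115)
step 7: (28799, 1320)  from 1·(23541,1079) + (5258,241)
fundamental: x₁=28799, y₁=1320  (since 829382401 − 476·1742400 = 1)

28799 1320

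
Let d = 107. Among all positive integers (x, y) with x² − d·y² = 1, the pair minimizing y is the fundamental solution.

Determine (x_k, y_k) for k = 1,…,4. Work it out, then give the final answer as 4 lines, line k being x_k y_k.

962 93
1850887 178932
3561105626 344265075
6851565373537 662365825368

d=107: √d = [10; 2,1,9,1,2,20] (ℓ=6, even), read p_5/q_5
k=0  a_k=10  p_k/q_k = 10/1
…
k=4  a_k=1  p_k/q_k = 331/32
k=5  a_k=2  p_k/q_k = 962/93
(x₁, y₁) = (962, 93);  962² − 107·93² = 1 ✓
k=2:  x_2 = 962·962+107·93·93 = 1850887,  y_2 = 962·93+93·962 = 178932
k=3:  x_3 = 962·1850887+107·93·178932 = 3561105626,  y_3 = 962·178932+93·1850887 = 344265075
k=4:  x_4 = 962·3561105626+107·93·344265075 = 6851565373537,  y_4 = 962·344265075+93·3561105626 = 662365825368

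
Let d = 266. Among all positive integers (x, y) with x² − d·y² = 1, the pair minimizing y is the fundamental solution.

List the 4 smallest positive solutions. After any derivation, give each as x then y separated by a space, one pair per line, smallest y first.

[16; 3,4,3,32] for √266; ℓ=4 ⇒ convergent index 3
i=0: a=16 ⇒ p=16, q=1
…
i=2: a=4 ⇒ p=212, q=13
i=3: a=3 ⇒ p=685, q=42
(x₁, y₁) = (685, 42);  685² − 266·42² = 1 ✓
n=2: (685,42)∘(685,42) = (685·685+266·42·42, 685·42+42·685) = (938449,57540)
n=3: (938449,57540)∘(685,42) = (685·938449+266·42·57540, 685·57540+42·938449) = (1285674445,78829758)
n=4: (1285674445,78829758)∘(685,42) = (685·1285674445+266·42·78829758, 685·78829758+42·1285674445) = (1761373051201,107996710920)

685 42
938449 57540
1285674445 78829758
1761373051201 107996710920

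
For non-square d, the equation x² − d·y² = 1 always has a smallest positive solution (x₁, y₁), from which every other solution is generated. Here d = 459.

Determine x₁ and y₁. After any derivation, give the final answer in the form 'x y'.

√459 = [21; 2,2,1,4,21,4,1,2,2,42, …], period ℓ=10 (even) → k=9
a_0=21:  p_0=21·1+0=21,  q_0=21·0+1=1
…
a_3=1:  p_3=1·107+43=150,  q_3=1·5+2=7
…
a_6=4:  p_6=4·14997+707=60695,  q_6=4·700+33=2833
a_7=1:  p_7=1·60695+14997=75692,  q_7=1·2833+700=3533
a_8=2:  p_8=2·75692+60695=212079,  q_8=2·3533+2833=9899
a_9=2:  p_9=2·212079+75692=499850,  q_9=2·9899+3533=23331
fundamental: x₁=499850, y₁=23331  (since 249850022500 − 459·544335561 = 1)

499850 23331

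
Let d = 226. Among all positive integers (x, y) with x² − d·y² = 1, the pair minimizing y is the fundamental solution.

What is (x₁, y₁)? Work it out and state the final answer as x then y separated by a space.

451 30

d=226: √d = [15; 30] (ℓ=1, odd), read p_1/q_1
i=0: a=15 ⇒ p=15, q=1
i=1: a=30 ⇒ p=451, q=30
(x₁, y₁) = (451, 30);  451² − 226·30² = 1 ✓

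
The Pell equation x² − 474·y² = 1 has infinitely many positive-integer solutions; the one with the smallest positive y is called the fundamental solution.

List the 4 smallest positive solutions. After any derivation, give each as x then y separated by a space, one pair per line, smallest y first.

d=474: √d = [21; 1,3,2,1,1,…,3,1,42] (ℓ=14, even), read p_13/q_13
i=0: a=21 ⇒ p=21, q=1
…
i=3: a=2 ⇒ p=196, q=9
…
i=7: a=6 ⇒ p=5051, q=232
…
i=12: a=3 ⇒ p=149331, q=6859
i=13: a=1 ⇒ p=193549, q=8890
(x₁, y₁) = (193549, 8890);  193549² − 474·8890² = 1 ✓
n=2: (193549,8890)∘(193549,8890) = (193549·193549+474·8890·8890, 193549·8890+8890·193549) = (74922430801,3441301220)
n=3: (74922430801,3441301220)∘(193549,8890) = (193549·74922430801+474·8890·3441301220, 193549·3441301220+8890·74922430801) = (29002323118011949,1332120819650670)
n=4: (29002323118011949,1332120819650670)∘(193549,8890) = (193549·29002323118011949+474·8890·1332120819650670, 193549·1332120819650670+8890·29002323118011949) = (11226741274261267003201,515661305041693754440)

193549 8890
74922430801 3441301220
29002323118011949 1332120819650670
11226741274261267003201 515661305041693754440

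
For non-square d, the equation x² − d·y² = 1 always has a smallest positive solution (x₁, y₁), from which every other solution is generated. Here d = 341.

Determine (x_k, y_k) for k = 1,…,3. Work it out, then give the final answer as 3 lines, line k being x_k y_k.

[18; 2,6,1,8,2,…,6,2,36] for √341; ℓ=14 ⇒ convergent index 13
step 0: (18, 1)  from 18·(1,0) + (0,1)
step 1: (37, 2)  from 2·(18,1) + (1,0)
step 2: (240, 13)  from 6·(37,2) + (18,1)
step 3: (277, 15)  from 1·(240,13) + (37,2)
…
step 5: (5189, 281)  from 2·(2456,133) + (277,15)
step 6: (7645, 414)  from 1·(5189,281) + (2456,133)
step 7: (20479, 1109)  from 2·(7645,414) + (5189,281)
step 8: (28124, 1523)  from 1·(20479,1109) + (7645,414)
step 9: (76727, 4155)  from 2·(28124,1523) + (20479,1109)
step 10: (641940, 34763)  from 8·(76727,4155) + (28124,1523)
step 11: (718667, 38918)  from 1·(641940,34763) + (76727,4155)
step 12: (4953942, 268271)  from 6·(718667,38918) + (641940,34763)
step 13: (10626551, 575460)  from 2·(4953942,268271) + (718667,38918)
→ (10626551, 575460).  Check: 10626551²=112923586155601, 341·575460²=112923586155600, difference 1.
(10626551+575460√341)^2 = 225847172311201 + 12230310076920√341
(10626551+575460√341)^3 = 4799952989541519968951 + 259932027556408030380√341

10626551 575460
225847172311201 12230310076920
4799952989541519968951 259932027556408030380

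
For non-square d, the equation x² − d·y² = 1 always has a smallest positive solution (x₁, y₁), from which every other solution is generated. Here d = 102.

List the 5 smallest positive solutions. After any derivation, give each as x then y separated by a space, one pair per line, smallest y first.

101 10
20401 2020
4120901 408030
832401601 82420040
168141002501 16648440050

d=102: √d = [10; 10,20] (ℓ=2, even), read p_1/q_1
step 0: (10, 1)  from 10·(1,0) + (0,1)
step 1: (101, 10)  from 10·(10,1) + (1,0)
→ (101, 10).  Check: 101²=10201, 102·10²=10200, difference 1.
(x_2, y_2) = (101·101 + 102·10·10, 101·10 + 10·101) = (20401, 2020)
(x_3, y_3) = (101·20401 + 102·10·2020, 101·2020 + 10·20401) = (4120901, 408030)
(x_4, y_4) = (101·4120901 + 102·10·408030, 101·408030 + 10·4120901) = (832401601, 82420040)
(x_5, y_5) = (101·832401601 + 102·10·82420040, 101·82420040 + 10·832401601) = (168141002501, 16648440050)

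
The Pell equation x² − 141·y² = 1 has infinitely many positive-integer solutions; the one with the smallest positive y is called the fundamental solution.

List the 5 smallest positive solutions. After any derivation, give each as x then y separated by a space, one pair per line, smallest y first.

√141 = [11; 1,6,1,22, …], period ℓ=4 (even) → k=3
a_0=11:  p_0=11·1+0=11,  q_0=11·0+1=1
…
a_2=6:  p_2=6·12+11=83,  q_2=6·1+1=7
a_3=1:  p_3=1·83+12=95,  q_3=1·7+1=8
(x₁, y₁) = (95, 8);  95² − 141·8² = 1 ✓
k=2:  x_2 = 95·95+141·8·8 = 18049,  y_2 = 95·8+8·95 = 1520
k=3:  x_3 = 95·18049+141·8·1520 = 3429215,  y_3 = 95·1520+8·18049 = 288792
k=4:  x_4 = 95·3429215+141·8·288792 = 651532801,  y_4 = 95·288792+8·3429215 = 54868960
k=5:  x_5 = 95·651532801+141·8·54868960 = 123787802975,  y_5 = 95·54868960+8·651532801 = 10424813608

95 8
18049 1520
3429215 288792
651532801 54868960
123787802975 10424813608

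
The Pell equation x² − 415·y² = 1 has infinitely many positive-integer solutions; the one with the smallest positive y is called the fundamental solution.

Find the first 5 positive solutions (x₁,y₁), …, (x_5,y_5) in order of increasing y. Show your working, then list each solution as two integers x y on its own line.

18412804 903849
678062702284831 33284788965192
24970071273761872339444 1225732590794885332887
919538056459614718055705397121 45138347901436822389057205104
33862548008263614468078655355989935124 1662247105585933832332453329850170345

[20; 2,1,2,4,6,…,1,2,40] for √415; ℓ=16 ⇒ convergent index 15
step 0: (20, 1)  from 20·(1,0) + (0,1)
…
step 2: (61, 3)  from 1·(41,2) + (20,1)
step 3: (163, 8)  from 2·(61,3) + (41,2)
…
step 5: (4441, 218)  from 6·(713,35) + (163,8)
…
step 7: (9595, 471)  from 1·(5154,253) + (4441,218)
…
step 9: (43534, 2137)  from 1·(33939,1666) + (9595,471)
…
step 12: (2110961, 103623)  from 4·(508372,24955) + (77473,3803)
step 13: (4730294, 232201)  from 2·(2110961,103623) + (508372,24955)
step 14: (6841255, 335824)  from 1·(4730294,232201) + (2110961,103623)
step 15: (18412804, 903849)  from 2·(6841255,335824) + (4730294,232201)
(x₁, y₁) = (18412804, 903849);  18412804² − 415·903849² = 1 ✓
(x_2, y_2) = (18412804·18412804 + 415·903849·903849, 18412804·903849 + 903849·18412804) = (678062702284831, 33284788965192)
(x_3, y_3) = (18412804·678062702284831 + 415·903849·33284788965192, 18412804·33284788965192 + 903849·678062702284831) = (24970071273761872339444, 1225732590794885332887)
(x_4, y_4) = (18412804·24970071273761872339444 + 415·903849·1225732590794885332887, 18412804·1225732590794885332887 + 903849·24970071273761872339444) = (919538056459614718055705397121, 45138347901436822389057205104)
(x_5, y_5) = (18412804·919538056459614718055705397121 + 415·903849·45138347901436822389057205104, 18412804·45138347901436822389057205104 + 903849·919538056459614718055705397121) = (33862548008263614468078655355989935124, 1662247105585933832332453329850170345)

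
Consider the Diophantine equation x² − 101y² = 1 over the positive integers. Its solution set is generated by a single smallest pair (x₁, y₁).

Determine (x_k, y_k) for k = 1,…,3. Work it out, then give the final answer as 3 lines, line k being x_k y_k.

[10; 20] for √101; ℓ=1 ⇒ convergent index 1
a_0=10:  p_0=10·1+0=10,  q_0=10·0+1=1
a_1=20:  p_1=20·10+1=201,  q_1=20·1+0=20
→ (201, 20).  Check: 201²=40401, 101·20²=40400, difference 1.
n=2: (201,20)∘(201,20) = (201·201+101·20·20, 201·20+20·201) = (80801,8040)
n=3: (80801,8040)∘(201,20) = (201·80801+101·20·8040, 201·8040+20·80801) = (32481801,3232060)

201 20
80801 8040
32481801 3232060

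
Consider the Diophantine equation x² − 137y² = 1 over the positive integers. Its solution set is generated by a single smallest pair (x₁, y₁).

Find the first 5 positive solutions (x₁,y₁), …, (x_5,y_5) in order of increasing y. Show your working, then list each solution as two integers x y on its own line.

6083073 519712
74007554246657 6322892069952
900386710067742990849 76925228065277725280
10954236171143757109591351297 935883555725460013412300928
133270836576615035597116312473600513 11386095977955005515107946008258208

√137 = [11; 1,2,2,1,1,2,2,1,22, …], period ℓ=9 (odd) → k=17
step 0: (11, 1)  from 11·(1,0) + (0,1)
…
step 2: (35, 3)  from 2·(12,1) + (11,1)
…
step 4: (117, 10)  from 1·(82,7) + (35,3)
…
step 6: (515, 44)  from 2·(199,17) + (117,10)
…
step 11: (122279, 10447)  from 2·(41341,3532) + (39597,3383)
step 12: (285899, 24426)  from 2·(122279,10447) + (41341,3532)
…
step 15: (1796332, 153471)  from 2·(694077,59299) + (408178,34873)
step 16: (4286741, 366241)  from 2·(1796332,153471) + (694077,59299)
step 17: (6083073, 519712)  from 1·(4286741,366241) + (1796332,153471)
→ (6083073, 519712).  Check: 6083073²=37003777123329, 137·519712²=37003777123328, difference 1.
(6083073+519712√137)^2 = 74007554246657 + 6322892069952√137
(6083073+519712√137)^3 = 900386710067742990849 + 76925228065277725280√137
(6083073+519712√137)^4 = 10954236171143757109591351297 + 935883555725460013412300928√137
(6083073+519712√137)^5 = 133270836576615035597116312473600513 + 11386095977955005515107946008258208√137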